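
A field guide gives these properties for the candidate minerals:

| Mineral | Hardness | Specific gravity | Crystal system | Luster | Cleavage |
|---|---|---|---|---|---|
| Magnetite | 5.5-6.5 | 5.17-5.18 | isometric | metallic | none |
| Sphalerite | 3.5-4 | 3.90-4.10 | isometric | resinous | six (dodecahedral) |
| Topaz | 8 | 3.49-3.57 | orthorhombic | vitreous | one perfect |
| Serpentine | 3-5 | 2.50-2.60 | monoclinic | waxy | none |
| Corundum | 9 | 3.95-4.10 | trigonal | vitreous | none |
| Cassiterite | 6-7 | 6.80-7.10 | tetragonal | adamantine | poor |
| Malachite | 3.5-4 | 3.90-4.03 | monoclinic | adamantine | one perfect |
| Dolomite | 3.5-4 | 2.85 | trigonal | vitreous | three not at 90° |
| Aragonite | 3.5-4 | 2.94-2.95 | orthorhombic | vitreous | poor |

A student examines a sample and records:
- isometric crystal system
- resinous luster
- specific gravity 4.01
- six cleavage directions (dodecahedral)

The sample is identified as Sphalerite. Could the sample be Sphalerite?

Yes

Isometric crystal system — matches Sphalerite (isometric system).
Resinous luster — matches Sphalerite (resinous luster).
Specific gravity 4.01 — matches Sphalerite (SG 3.90-4.10).
Six cleavage directions (dodecahedral) — matches Sphalerite (cleavage six (dodecahedral)).
All observations are consistent with the tabulated values for Sphalerite.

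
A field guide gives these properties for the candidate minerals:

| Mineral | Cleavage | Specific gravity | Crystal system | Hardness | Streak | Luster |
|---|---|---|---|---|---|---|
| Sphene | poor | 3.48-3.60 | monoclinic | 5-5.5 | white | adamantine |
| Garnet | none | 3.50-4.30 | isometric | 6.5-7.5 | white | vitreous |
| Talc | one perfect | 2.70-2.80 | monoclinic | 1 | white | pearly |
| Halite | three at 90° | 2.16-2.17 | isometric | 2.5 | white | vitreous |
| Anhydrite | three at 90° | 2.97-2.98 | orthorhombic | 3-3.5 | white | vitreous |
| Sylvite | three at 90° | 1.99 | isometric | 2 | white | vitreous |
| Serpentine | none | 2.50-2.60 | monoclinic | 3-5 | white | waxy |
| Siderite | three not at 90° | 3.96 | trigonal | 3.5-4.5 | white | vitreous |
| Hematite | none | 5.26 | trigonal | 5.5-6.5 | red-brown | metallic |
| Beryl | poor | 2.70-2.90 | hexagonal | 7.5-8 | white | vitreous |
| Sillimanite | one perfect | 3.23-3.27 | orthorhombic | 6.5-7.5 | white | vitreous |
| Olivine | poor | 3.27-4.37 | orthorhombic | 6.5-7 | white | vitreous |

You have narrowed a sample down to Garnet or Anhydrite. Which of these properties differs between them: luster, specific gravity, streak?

Luster: both vitreous — identical.
Specific gravity: Garnet 3.50-4.30, Anhydrite 2.97-2.98 — different.
Streak: both white — identical.
Specific gravity is the diagnostic property here.

specific gravity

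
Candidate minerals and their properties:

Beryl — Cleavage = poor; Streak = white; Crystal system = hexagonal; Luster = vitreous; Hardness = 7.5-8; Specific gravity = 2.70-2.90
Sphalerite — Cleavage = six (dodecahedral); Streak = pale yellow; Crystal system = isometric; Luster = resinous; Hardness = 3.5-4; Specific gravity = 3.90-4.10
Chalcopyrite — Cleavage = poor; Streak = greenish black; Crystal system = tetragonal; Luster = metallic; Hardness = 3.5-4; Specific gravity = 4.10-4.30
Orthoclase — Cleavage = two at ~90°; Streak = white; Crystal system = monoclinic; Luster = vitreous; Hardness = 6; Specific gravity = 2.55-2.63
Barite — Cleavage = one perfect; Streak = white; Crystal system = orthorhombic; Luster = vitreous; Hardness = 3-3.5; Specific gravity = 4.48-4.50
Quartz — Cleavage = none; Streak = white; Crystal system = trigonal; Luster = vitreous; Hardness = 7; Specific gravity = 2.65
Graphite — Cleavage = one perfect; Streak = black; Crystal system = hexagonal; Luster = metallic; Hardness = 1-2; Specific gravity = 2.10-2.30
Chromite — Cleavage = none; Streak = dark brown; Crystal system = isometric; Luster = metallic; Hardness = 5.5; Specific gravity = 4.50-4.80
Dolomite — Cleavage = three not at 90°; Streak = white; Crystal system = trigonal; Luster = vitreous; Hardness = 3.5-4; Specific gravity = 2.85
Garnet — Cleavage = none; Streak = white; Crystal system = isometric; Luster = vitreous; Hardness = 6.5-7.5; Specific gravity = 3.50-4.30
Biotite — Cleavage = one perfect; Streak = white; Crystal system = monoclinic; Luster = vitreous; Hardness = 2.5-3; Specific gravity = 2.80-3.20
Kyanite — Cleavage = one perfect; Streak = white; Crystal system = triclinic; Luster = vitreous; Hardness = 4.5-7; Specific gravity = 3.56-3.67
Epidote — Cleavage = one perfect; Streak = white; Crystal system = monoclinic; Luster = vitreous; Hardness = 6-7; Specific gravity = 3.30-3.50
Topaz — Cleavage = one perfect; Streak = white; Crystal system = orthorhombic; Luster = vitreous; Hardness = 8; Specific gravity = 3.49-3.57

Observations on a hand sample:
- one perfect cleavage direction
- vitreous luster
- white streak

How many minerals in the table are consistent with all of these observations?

5

One perfect cleavage direction — leaves Barite, Graphite, Biotite, Kyanite, Epidote, Topaz.
Vitreous luster eliminates Graphite.
White streak — consistent with all remaining minerals.
The minerals that satisfy all observations are Barite, Biotite, Epidote, Kyanite, Topaz.
That is 5 minerals.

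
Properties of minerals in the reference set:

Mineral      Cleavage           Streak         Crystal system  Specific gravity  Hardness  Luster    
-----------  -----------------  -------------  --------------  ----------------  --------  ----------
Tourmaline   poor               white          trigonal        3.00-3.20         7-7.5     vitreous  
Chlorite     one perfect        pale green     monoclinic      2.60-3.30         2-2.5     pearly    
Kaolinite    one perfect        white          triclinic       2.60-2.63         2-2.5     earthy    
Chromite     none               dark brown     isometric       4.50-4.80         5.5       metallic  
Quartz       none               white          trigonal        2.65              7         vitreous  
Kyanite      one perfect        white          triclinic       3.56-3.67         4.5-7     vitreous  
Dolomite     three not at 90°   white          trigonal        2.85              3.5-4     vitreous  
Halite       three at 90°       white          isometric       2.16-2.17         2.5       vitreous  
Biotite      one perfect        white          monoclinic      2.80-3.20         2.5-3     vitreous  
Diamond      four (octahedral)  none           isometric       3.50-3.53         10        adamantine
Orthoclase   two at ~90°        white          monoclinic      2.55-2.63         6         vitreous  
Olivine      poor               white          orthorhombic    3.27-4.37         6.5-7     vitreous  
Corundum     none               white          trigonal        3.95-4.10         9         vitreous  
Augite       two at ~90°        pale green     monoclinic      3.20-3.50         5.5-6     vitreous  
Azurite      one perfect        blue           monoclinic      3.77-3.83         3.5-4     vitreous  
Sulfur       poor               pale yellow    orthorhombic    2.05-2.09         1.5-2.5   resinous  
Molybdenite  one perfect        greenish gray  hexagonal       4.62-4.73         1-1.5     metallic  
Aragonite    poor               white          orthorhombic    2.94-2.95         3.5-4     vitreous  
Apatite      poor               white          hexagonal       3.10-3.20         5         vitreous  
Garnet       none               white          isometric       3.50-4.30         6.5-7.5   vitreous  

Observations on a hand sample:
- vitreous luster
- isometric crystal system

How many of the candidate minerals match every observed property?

Vitreous luster eliminates Chlorite, Kaolinite, Chromite, Diamond, Sulfur, Molybdenite.
Isometric crystal system: leaves Halite, Garnet.
The minerals that satisfy all observations are Garnet, Halite.
That is 2 minerals.

2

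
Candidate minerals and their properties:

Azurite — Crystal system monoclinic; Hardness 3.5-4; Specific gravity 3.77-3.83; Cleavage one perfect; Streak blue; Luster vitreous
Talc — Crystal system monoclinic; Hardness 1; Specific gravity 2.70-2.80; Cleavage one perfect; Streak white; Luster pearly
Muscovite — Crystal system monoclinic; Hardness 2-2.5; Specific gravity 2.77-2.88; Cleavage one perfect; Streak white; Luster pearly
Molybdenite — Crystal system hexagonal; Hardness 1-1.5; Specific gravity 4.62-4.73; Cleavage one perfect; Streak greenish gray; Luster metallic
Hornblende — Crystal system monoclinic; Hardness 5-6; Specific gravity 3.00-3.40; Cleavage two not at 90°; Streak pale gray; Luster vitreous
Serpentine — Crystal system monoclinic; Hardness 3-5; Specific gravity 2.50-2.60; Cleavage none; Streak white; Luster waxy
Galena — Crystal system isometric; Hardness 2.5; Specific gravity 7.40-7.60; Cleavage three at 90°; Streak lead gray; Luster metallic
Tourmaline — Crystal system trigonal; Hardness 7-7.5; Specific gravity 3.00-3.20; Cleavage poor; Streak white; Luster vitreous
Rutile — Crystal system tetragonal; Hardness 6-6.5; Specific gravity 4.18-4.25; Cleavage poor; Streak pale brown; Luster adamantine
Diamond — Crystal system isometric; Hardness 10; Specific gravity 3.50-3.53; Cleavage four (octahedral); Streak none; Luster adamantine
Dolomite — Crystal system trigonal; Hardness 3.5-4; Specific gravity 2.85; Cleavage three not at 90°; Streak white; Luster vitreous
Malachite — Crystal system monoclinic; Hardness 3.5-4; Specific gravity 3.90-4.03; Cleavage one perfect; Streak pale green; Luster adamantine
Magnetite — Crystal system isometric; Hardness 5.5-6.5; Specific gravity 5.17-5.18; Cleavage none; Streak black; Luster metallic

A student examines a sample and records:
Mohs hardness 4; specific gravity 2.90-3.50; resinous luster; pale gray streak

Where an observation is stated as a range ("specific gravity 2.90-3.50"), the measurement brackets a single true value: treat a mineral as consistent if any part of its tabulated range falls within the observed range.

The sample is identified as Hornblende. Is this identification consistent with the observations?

No

Mohs hardness 4 — Hornblende has hardness 5-6; a mismatch.
Specific gravity 2.90-3.50 — fits Hornblende (SG 3.00-3.40).
Resinous luster — Hornblende has vitreous luster; a mismatch.
Pale gray streak — fits Hornblende (pale gray streak).
2 of the observed properties are inconsistent with Hornblende.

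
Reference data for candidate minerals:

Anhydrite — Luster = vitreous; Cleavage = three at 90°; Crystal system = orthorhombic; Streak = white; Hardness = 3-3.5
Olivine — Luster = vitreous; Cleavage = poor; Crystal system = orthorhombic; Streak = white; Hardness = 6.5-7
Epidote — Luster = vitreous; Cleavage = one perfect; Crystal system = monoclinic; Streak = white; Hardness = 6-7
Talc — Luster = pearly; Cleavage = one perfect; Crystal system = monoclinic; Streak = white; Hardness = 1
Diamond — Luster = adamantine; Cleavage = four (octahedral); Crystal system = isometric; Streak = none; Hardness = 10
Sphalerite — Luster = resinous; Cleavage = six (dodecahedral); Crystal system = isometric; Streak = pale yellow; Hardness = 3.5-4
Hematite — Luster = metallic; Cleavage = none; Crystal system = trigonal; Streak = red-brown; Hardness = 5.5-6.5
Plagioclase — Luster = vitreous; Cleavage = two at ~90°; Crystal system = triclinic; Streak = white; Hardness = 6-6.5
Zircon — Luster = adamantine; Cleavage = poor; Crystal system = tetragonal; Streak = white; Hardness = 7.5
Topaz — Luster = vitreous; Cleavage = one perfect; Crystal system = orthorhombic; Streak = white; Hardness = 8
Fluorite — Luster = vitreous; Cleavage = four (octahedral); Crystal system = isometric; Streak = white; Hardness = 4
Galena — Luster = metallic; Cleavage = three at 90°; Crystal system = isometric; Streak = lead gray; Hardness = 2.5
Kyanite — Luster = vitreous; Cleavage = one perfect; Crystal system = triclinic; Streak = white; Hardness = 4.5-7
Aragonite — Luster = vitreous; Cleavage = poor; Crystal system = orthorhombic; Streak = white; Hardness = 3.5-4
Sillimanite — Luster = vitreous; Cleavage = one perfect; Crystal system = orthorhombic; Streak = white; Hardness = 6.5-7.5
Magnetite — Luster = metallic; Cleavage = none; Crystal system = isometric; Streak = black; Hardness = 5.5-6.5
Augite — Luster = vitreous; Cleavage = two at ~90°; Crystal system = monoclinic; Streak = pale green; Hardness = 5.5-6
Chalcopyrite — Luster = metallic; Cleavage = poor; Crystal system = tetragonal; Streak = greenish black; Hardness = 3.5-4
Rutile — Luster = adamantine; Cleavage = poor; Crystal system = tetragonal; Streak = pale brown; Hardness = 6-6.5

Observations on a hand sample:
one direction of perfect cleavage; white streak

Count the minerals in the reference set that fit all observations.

One direction of perfect cleavage — only Epidote, Talc, Topaz, Kyanite, Sillimanite remain.
White streak — consistent with all remaining minerals.
Consistent with every observation: Epidote, Kyanite, Sillimanite, Talc, Topaz.
That is 5 minerals.

5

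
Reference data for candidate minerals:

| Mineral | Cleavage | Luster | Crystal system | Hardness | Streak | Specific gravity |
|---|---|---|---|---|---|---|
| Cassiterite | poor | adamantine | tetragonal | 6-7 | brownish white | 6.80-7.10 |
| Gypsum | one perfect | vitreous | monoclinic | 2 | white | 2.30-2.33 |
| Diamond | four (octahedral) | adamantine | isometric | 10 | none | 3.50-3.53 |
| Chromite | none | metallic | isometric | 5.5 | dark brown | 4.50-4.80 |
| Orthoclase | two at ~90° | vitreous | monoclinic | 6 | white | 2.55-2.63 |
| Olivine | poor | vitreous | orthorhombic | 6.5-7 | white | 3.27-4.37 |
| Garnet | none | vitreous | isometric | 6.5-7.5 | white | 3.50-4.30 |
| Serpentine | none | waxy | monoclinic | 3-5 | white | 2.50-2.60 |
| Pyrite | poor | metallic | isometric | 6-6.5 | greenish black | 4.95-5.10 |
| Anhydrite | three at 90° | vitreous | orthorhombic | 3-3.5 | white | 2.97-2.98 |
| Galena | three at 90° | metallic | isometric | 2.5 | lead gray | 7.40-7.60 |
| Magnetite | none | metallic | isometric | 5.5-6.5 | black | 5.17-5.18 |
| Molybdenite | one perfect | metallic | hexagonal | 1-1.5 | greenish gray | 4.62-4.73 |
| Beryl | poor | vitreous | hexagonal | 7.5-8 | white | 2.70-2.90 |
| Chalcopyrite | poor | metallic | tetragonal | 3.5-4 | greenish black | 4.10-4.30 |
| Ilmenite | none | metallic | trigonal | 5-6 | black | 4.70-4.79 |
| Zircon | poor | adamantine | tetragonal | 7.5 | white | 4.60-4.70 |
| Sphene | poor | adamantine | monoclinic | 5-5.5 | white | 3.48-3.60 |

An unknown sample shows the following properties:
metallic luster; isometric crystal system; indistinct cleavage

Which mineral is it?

Pyrite

Metallic luster: narrows the field to Chromite, Pyrite, Galena, Magnetite, Molybdenite, Chalcopyrite, Ilmenite.
Isometric crystal system is inconsistent with Molybdenite, Chalcopyrite, Ilmenite.
Indistinct cleavage: only Pyrite remains.
Only Pyrite satisfies all observations.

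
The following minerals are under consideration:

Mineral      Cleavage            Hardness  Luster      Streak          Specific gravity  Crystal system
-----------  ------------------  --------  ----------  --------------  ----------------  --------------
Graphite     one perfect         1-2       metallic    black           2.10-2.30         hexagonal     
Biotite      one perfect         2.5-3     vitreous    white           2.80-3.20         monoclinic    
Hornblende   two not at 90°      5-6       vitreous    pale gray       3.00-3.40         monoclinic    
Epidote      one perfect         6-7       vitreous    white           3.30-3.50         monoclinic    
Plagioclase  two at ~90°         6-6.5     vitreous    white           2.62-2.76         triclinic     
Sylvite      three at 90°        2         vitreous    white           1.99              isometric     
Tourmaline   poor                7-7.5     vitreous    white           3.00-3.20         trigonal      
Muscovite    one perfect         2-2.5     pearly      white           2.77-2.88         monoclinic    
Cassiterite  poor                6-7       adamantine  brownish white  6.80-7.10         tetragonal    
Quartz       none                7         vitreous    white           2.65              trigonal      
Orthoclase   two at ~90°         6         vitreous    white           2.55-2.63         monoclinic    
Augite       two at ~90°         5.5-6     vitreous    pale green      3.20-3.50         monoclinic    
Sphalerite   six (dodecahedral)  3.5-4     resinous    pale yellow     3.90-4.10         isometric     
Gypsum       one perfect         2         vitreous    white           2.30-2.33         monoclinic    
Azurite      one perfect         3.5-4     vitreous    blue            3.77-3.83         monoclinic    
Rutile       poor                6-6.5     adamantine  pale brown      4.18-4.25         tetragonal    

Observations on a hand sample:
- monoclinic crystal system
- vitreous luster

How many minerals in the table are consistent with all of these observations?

7

Monoclinic crystal system: Biotite, Hornblende, Epidote, Muscovite, Orthoclase, Augite, Gypsum, Azurite remain.
Vitreous luster eliminates Muscovite.
Consistent with every observation: Augite, Azurite, Biotite, Epidote, Gypsum, Hornblende, Orthoclase.
That is 7 minerals.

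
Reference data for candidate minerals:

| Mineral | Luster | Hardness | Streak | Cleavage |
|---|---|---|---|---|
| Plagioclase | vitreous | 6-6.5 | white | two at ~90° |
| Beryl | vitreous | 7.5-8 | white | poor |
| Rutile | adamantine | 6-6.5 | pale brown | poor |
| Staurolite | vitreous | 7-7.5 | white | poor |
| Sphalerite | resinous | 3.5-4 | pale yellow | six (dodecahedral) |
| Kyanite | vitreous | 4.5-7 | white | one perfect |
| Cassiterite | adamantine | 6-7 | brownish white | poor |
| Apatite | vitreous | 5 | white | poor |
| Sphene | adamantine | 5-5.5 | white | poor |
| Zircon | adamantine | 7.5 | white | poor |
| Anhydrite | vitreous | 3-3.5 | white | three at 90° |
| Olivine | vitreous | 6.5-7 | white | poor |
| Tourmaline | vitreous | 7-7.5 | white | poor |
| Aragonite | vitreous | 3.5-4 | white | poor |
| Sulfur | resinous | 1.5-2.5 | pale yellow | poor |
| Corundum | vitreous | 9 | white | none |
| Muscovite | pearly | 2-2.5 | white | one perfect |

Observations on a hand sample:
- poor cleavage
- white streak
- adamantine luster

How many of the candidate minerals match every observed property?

Poor cleavage is inconsistent with Plagioclase, Sphalerite, Kyanite, Anhydrite, Corundum, Muscovite.
White streak is inconsistent with Rutile, Cassiterite, Sulfur.
Adamantine luster — only Sphene, Zircon remain.
The minerals that satisfy all observations are Sphene, Zircon.
That is 2 minerals.

2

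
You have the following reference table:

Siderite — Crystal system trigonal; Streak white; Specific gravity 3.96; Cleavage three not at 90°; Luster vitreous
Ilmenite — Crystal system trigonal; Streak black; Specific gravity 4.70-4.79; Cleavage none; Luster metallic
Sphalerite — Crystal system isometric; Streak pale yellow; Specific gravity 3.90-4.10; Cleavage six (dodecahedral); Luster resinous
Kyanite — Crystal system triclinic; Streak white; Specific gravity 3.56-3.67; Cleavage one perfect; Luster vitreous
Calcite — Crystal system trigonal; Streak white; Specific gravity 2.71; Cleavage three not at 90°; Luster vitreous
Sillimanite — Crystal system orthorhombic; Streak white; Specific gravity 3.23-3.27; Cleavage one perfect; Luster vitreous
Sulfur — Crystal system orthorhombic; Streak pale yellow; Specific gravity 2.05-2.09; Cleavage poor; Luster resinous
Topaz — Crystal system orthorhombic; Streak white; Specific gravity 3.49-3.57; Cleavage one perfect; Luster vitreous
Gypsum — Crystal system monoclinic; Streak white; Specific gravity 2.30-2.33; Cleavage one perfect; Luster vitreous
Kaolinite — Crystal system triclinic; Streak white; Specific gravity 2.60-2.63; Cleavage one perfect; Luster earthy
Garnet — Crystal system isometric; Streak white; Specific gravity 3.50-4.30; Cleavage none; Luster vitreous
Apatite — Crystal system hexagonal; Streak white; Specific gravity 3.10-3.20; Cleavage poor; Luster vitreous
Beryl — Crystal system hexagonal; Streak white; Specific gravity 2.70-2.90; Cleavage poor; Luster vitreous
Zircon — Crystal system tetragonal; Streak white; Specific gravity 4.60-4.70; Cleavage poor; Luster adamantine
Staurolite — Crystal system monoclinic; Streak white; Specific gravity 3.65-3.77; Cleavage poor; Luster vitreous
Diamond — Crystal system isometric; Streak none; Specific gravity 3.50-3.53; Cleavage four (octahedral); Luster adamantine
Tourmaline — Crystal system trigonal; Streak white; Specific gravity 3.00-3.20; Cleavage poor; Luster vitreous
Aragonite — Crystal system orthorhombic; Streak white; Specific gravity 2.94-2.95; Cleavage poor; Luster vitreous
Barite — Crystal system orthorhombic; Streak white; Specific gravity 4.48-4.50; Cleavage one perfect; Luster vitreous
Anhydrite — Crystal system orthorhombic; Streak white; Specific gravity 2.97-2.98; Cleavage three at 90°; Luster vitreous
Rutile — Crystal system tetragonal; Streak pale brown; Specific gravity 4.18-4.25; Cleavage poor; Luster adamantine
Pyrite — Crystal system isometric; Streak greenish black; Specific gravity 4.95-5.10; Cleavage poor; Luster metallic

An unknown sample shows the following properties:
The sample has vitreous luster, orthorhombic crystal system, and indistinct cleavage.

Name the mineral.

Vitreous luster: Siderite, Kyanite, Calcite, Sillimanite, Topaz, Gypsum, Garnet, Apatite, Beryl, Staurolite, Tourmaline, Aragonite, Barite, Anhydrite remain.
Orthorhombic crystal system: Sillimanite, Topaz, Aragonite, Barite, Anhydrite remain.
Indistinct cleavage: leaves Aragonite.
The only mineral consistent with every observation is Aragonite.

Aragonite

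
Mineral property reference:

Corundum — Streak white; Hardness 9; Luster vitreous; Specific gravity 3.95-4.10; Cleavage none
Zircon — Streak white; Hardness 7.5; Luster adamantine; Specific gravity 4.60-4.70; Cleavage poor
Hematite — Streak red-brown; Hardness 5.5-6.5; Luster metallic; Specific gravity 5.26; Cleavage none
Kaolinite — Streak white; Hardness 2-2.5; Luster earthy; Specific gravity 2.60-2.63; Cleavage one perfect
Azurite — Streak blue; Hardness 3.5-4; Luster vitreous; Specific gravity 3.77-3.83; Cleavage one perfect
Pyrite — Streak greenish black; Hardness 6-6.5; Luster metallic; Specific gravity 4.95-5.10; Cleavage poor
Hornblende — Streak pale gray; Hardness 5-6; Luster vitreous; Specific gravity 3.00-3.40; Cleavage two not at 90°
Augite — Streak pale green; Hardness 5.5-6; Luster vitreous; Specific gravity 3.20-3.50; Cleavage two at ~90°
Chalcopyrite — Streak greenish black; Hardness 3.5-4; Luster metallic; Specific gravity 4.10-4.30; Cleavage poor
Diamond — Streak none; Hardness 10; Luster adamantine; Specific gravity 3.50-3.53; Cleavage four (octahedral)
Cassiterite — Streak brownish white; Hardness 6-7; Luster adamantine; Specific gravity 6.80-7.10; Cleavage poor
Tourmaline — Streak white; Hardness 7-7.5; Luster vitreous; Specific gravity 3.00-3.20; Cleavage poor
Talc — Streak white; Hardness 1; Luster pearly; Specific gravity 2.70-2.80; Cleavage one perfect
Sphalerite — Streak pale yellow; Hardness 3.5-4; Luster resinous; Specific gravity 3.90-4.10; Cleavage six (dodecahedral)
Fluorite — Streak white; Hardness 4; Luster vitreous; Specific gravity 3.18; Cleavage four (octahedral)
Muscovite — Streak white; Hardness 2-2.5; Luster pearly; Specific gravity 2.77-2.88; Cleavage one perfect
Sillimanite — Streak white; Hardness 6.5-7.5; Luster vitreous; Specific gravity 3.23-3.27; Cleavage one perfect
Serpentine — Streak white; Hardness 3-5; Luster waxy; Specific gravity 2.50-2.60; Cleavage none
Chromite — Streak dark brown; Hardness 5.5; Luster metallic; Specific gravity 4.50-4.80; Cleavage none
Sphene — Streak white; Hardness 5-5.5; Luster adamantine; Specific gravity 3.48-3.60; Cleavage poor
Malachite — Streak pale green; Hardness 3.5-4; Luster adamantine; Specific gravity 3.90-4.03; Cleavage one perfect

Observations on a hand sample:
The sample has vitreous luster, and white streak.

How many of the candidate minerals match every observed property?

4

Vitreous luster: only Corundum, Azurite, Hornblende, Augite, Tourmaline, Fluorite, Sillimanite remain.
White streak rules out Azurite, Hornblende, Augite.
The minerals that satisfy all observations are Corundum, Fluorite, Sillimanite, Tourmaline.
That is 4 minerals.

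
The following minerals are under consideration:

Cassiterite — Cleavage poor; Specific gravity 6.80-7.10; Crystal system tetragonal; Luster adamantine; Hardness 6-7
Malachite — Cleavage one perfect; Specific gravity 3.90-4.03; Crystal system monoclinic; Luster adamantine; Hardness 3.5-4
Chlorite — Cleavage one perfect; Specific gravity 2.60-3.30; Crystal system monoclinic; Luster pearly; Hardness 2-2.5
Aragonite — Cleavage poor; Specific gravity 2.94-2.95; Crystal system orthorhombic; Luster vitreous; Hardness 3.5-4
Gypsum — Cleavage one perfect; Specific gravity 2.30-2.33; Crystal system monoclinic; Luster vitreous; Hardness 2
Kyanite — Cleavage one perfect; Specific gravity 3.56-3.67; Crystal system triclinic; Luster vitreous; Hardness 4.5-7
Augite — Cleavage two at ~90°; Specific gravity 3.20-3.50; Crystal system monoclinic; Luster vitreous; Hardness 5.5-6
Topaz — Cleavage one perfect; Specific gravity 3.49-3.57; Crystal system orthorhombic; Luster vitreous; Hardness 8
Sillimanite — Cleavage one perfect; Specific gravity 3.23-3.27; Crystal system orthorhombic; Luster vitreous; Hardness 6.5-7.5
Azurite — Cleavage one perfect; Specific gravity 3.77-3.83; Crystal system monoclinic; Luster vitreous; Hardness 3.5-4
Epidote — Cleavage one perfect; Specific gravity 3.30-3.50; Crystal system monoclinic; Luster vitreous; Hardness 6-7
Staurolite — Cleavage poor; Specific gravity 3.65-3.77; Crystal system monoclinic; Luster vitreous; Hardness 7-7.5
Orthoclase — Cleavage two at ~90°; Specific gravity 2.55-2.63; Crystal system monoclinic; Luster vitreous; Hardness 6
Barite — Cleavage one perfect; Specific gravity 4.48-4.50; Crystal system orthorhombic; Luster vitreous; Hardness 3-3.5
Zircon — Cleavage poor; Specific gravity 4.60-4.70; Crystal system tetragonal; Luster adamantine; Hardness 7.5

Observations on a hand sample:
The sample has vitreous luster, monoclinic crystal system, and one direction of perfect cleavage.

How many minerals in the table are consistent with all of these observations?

3

Vitreous luster eliminates Cassiterite, Malachite, Chlorite, Zircon.
Monoclinic crystal system is inconsistent with Aragonite, Kyanite, Topaz, Sillimanite, Barite.
One direction of perfect cleavage eliminates Augite, Staurolite, Orthoclase.
The minerals that satisfy all observations are Azurite, Epidote, Gypsum.
That is 3 minerals.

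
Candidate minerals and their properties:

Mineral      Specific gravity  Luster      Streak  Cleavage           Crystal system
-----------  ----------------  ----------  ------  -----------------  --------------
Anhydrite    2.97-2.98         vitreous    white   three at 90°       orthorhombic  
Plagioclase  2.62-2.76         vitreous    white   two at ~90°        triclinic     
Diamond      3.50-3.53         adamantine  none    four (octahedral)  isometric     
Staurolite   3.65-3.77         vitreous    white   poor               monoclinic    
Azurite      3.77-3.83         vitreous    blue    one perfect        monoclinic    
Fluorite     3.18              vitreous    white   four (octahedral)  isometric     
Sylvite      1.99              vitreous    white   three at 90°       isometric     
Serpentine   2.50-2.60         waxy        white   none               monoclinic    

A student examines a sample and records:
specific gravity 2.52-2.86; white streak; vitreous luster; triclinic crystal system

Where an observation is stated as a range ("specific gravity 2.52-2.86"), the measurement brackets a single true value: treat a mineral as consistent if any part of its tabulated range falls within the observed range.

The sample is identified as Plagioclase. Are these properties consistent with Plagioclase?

Specific gravity 2.52-2.86 — agrees with Plagioclase (SG 2.62-2.76).
White streak — agrees with Plagioclase (white streak).
Vitreous luster — agrees with Plagioclase (vitreous luster).
Triclinic crystal system — agrees with Plagioclase (triclinic system).
All observations are consistent with the tabulated values for Plagioclase.

Yes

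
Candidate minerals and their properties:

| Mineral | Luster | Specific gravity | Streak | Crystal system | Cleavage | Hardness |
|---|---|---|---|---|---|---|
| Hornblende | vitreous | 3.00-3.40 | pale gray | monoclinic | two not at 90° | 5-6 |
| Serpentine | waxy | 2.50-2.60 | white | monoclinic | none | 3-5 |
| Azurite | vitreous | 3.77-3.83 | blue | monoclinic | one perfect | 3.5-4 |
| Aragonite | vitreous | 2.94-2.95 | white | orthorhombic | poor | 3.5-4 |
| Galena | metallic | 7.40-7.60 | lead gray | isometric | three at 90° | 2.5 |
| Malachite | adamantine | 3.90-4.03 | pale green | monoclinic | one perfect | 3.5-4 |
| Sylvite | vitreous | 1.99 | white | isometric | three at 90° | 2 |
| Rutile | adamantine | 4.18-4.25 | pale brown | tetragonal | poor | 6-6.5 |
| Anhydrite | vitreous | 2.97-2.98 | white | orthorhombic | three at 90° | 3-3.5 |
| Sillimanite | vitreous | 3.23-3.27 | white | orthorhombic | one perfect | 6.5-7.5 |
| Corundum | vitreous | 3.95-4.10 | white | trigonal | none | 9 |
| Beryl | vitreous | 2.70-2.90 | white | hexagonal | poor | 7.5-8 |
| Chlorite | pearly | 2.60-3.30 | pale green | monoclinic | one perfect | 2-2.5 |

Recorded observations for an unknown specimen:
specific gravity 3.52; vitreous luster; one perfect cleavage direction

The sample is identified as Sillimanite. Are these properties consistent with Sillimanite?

No

Specific gravity 3.52 — Sillimanite has SG 3.23-3.27; a mismatch.
Vitreous luster — consistent with Sillimanite (vitreous luster).
One perfect cleavage direction — consistent with Sillimanite (cleavage one perfect).
The specific gravity observation rules out Sillimanite.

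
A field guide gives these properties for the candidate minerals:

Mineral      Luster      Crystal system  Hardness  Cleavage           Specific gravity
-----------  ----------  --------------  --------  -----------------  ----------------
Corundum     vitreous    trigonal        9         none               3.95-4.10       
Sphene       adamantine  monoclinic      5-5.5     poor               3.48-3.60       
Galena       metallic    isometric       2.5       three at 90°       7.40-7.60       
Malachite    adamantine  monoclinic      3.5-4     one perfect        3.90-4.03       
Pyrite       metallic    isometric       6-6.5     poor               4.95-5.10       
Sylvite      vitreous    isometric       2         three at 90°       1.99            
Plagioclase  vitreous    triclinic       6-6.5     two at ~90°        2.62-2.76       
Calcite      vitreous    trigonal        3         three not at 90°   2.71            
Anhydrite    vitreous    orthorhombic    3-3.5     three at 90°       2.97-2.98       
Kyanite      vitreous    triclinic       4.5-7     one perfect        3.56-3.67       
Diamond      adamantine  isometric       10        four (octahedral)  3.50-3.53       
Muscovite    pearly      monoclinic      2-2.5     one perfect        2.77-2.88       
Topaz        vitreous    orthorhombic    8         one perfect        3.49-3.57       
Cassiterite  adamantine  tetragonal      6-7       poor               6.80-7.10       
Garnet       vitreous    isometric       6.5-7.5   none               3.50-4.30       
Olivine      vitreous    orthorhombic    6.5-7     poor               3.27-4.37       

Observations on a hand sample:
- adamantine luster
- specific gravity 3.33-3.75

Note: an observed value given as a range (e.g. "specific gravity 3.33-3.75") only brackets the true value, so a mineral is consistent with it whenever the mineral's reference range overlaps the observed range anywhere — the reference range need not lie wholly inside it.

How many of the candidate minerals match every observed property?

Adamantine luster: Sphene, Malachite, Diamond, Cassiterite remain.
Specific gravity 3.33-3.75 excludes Malachite, Cassiterite.
Remaining candidates: Diamond, Sphene.
That is 2 minerals.

2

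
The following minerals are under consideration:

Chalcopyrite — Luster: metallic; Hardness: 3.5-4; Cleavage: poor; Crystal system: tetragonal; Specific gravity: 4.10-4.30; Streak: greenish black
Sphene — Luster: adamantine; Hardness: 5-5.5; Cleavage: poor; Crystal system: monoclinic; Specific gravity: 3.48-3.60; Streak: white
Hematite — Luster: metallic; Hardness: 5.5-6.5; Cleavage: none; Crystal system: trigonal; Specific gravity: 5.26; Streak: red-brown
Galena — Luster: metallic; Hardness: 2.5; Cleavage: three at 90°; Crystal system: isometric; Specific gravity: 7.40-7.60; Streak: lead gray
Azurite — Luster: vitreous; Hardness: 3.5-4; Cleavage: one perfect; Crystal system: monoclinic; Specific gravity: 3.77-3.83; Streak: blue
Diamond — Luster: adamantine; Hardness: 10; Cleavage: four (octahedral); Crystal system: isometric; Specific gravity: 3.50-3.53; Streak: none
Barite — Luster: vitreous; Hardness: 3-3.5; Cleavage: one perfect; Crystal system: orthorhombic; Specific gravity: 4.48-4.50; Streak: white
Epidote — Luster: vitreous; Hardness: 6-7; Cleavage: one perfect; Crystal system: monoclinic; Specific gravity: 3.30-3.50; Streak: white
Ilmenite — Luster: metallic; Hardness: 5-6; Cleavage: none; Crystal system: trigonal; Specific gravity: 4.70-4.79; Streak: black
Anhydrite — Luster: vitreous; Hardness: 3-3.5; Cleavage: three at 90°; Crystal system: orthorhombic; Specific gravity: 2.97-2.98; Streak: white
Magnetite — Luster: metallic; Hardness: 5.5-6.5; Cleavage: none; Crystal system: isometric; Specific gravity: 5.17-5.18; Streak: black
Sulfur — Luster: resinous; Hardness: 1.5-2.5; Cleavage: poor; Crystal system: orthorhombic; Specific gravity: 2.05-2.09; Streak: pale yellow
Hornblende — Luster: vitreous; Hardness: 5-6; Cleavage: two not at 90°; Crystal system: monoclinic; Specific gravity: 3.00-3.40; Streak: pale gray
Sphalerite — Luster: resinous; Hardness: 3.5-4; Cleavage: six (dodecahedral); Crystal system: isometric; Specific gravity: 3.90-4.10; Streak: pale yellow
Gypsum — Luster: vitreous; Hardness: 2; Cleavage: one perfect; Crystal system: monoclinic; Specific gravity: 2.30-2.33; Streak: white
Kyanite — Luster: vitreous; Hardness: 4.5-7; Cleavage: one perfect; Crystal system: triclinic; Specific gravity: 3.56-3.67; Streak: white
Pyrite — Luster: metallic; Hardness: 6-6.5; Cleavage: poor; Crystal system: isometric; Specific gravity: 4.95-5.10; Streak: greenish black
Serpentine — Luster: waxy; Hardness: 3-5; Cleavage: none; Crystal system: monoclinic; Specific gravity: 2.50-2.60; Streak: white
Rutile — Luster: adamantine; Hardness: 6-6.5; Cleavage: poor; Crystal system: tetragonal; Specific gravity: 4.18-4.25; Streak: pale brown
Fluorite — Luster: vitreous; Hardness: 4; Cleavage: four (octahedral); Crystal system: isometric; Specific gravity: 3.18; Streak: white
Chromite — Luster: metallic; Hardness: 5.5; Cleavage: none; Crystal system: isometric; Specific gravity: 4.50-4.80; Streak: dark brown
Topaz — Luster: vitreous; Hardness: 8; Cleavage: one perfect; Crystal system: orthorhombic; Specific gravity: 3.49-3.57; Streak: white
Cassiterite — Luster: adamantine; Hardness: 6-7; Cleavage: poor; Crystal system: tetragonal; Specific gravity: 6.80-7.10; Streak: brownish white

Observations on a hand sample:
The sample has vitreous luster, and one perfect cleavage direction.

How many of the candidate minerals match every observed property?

Vitreous luster: Azurite, Barite, Epidote, Anhydrite, Hornblende, Gypsum, Kyanite, Fluorite, Topaz remain.
One perfect cleavage direction excludes Anhydrite, Hornblende, Fluorite.
The minerals that satisfy all observations are Azurite, Barite, Epidote, Gypsum, Kyanite, Topaz.
That is 6 minerals.

6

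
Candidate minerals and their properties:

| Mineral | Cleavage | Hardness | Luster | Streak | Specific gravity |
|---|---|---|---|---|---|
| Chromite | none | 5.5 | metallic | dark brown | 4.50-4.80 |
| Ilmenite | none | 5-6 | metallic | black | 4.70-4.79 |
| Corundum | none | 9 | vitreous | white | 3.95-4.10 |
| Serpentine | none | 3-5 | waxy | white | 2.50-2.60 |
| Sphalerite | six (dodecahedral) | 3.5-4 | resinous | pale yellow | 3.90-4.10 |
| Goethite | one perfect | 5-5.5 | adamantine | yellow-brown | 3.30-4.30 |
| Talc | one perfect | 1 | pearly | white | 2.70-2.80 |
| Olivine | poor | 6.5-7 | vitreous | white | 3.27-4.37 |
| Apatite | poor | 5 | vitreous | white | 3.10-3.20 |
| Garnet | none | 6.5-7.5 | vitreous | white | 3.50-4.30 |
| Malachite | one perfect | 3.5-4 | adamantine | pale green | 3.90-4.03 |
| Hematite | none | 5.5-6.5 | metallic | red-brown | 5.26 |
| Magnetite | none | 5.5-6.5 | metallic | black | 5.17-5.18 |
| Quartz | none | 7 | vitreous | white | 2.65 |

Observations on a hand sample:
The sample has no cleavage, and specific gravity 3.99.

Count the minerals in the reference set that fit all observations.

No cleavage is inconsistent with Sphalerite, Goethite, Talc, Olivine, Apatite, Malachite.
Specific gravity 3.99: Corundum, Garnet remain.
The minerals that satisfy all observations are Corundum, Garnet.
That is 2 minerals.

2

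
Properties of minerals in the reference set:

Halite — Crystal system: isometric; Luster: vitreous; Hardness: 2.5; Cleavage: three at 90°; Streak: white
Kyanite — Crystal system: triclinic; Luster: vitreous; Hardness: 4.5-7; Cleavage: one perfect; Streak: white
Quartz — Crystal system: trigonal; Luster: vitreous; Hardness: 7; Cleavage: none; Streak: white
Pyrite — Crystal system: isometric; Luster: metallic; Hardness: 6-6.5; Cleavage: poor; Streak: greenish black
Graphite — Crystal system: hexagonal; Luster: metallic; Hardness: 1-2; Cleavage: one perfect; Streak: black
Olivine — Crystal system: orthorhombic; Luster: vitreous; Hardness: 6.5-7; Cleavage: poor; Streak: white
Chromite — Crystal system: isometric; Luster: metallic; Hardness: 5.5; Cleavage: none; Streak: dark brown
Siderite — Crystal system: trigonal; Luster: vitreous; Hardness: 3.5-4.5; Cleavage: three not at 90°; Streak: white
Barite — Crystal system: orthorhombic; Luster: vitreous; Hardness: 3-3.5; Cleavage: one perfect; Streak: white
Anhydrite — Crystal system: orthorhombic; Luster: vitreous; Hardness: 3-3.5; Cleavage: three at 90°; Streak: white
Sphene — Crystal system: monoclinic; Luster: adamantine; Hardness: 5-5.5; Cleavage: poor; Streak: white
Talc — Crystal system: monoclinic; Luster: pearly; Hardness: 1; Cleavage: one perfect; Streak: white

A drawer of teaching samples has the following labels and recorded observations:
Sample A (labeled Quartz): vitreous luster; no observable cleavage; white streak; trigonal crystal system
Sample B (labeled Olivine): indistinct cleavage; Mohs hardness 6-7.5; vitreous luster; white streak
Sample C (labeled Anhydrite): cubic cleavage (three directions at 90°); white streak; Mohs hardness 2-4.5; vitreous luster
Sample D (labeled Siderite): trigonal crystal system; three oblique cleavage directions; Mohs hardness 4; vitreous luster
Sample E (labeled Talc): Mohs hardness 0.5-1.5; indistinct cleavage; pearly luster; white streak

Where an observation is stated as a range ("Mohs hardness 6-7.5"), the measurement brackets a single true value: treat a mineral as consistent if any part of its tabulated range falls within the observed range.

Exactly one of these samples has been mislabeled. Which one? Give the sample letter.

Sample A: observations are consistent with Quartz.
Sample B: observations are consistent with Olivine.
Sample C: observations are consistent with Anhydrite.
Sample D: observations are consistent with Siderite.
Sample E: Talc has cleavage one perfect, but the record shows indistinct cleavage — this label is wrong.
Sample E is the mislabeled one.

E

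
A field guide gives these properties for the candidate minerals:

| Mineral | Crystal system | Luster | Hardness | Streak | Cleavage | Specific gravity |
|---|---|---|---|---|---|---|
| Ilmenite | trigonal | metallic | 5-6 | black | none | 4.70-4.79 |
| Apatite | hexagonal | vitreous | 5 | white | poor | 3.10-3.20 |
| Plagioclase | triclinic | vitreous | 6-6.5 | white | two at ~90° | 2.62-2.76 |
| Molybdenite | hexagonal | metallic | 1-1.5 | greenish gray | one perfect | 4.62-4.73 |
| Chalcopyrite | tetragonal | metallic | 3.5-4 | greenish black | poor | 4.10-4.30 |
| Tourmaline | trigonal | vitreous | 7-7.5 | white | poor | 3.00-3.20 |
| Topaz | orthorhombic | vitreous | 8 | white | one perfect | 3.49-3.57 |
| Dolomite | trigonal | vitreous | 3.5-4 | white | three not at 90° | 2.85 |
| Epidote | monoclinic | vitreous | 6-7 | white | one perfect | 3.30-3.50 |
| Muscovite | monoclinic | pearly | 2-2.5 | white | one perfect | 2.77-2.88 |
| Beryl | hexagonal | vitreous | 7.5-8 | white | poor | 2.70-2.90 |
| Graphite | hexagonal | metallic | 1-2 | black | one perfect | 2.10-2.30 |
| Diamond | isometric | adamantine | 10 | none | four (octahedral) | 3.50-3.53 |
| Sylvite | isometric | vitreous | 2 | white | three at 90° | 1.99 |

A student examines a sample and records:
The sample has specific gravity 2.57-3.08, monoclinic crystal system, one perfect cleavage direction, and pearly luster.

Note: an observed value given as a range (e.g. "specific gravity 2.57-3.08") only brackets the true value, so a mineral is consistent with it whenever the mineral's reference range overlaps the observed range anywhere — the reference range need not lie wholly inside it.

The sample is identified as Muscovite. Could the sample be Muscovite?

Yes

Specific gravity 2.57-3.08 — matches Muscovite (SG 2.77-2.88).
Monoclinic crystal system — matches Muscovite (monoclinic system).
One perfect cleavage direction — matches Muscovite (cleavage one perfect).
Pearly luster — matches Muscovite (pearly luster).
All observations are consistent with the tabulated values for Muscovite.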